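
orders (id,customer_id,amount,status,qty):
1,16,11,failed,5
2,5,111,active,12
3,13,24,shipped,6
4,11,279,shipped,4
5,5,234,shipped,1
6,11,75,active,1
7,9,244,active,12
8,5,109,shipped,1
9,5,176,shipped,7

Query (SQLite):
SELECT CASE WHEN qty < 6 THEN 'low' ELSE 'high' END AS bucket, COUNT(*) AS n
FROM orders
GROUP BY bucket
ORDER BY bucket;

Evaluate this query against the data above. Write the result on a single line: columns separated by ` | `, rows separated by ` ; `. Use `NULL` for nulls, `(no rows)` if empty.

Bucket rows by qty < 6 → 'low' else 'high'; count each bucket.

high | 4 ; low | 5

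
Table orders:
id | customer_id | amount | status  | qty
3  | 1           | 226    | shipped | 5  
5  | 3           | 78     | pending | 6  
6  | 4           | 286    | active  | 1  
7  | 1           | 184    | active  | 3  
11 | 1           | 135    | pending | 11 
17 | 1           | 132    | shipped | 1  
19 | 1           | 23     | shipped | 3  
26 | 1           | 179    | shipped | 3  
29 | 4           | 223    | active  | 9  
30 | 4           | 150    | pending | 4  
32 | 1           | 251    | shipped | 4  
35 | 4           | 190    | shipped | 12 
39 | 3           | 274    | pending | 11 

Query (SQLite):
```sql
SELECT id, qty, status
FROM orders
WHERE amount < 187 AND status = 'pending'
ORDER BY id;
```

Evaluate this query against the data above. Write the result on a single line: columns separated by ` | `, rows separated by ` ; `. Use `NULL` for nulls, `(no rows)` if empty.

5 | 6 | pending ; 11 | 11 | pending ; 30 | 4 | pending

amount < 187: ids {5, 7, 11, 17, 19, 26, 30}
status = 'pending': ids {5, 11, 30, 39}
Combine with AND.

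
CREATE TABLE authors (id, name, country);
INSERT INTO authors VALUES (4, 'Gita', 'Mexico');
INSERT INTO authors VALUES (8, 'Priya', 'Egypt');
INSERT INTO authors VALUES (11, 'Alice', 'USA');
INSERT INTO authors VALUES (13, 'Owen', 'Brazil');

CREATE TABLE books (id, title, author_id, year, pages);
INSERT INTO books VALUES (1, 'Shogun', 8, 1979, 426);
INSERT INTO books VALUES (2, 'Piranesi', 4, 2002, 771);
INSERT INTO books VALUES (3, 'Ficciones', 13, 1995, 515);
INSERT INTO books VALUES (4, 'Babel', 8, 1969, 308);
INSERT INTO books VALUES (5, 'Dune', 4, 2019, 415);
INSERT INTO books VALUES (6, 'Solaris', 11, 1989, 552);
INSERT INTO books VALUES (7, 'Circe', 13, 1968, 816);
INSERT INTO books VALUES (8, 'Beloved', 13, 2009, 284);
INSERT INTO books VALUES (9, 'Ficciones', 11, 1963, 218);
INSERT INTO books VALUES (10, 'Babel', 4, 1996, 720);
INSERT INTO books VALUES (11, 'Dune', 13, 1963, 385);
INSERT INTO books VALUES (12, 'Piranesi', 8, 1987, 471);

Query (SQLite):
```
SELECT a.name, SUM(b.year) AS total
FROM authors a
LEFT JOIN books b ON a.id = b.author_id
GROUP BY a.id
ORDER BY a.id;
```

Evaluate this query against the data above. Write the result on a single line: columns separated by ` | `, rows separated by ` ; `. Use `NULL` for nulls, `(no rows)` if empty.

Gita | 6017 ; Priya | 5935 ; Alice | 3952 ; Owen | 7935

LEFT JOIN keeps every authors row; unmatched ones get NULL for books columns.
Group by authors.id and compute SUM(b.year). SUM over an all-NULL group is NULL.
  4: ids {2, 5, 10} → SUM(b.year)=6017
  8: ids {1, 4, 12} → SUM(b.year)=5935
  11: ids {6, 9} → SUM(b.year)=3952
  13: ids {3, 7, 8, 11} → SUM(b.year)=7935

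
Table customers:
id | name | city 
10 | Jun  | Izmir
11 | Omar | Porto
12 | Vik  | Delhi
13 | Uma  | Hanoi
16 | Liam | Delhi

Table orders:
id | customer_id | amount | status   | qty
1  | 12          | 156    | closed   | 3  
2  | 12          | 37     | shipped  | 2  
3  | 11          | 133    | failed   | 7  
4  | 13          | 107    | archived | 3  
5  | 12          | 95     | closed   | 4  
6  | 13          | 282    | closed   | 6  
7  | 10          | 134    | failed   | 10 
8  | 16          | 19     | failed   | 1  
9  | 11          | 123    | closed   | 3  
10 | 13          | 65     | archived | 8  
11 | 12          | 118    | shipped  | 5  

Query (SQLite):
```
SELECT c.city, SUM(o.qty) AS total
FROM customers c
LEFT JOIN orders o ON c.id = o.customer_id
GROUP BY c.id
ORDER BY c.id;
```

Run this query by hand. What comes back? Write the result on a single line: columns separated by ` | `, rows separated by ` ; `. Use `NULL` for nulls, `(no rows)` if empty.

Izmir | 10 ; Porto | 10 ; Delhi | 14 ; Hanoi | 17 ; Delhi | 1

LEFT JOIN keeps every customers row; unmatched ones get NULL for orders columns.
Group by customers.id and compute SUM(o.qty). SUM over an all-NULL group is NULL.
  10: ids {7} → SUM(o.qty)=10
  11: ids {3, 9} → SUM(o.qty)=10
  12: ids {1, 2, 5, 11} → SUM(o.qty)=14
  13: ids {4, 6, 10} → SUM(o.qty)=17
  16: ids {8} → SUM(o.qty)=1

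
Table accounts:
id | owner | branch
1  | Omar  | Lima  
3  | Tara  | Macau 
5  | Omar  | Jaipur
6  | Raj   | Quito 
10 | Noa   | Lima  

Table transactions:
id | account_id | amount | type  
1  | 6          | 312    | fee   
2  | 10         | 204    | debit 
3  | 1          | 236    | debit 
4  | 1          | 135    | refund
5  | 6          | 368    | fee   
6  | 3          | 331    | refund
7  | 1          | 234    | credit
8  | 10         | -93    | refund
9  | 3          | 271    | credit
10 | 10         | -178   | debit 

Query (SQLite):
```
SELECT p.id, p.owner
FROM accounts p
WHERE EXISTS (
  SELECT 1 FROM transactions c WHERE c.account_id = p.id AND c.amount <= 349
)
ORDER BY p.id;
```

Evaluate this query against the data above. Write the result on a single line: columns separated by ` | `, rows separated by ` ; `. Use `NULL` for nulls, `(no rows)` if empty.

1 | Omar ; 3 | Tara ; 6 | Raj ; 10 | Noa

For each accounts row, check whether any transactions with matching account_id has amount <= 349.
Keep rows where that is true.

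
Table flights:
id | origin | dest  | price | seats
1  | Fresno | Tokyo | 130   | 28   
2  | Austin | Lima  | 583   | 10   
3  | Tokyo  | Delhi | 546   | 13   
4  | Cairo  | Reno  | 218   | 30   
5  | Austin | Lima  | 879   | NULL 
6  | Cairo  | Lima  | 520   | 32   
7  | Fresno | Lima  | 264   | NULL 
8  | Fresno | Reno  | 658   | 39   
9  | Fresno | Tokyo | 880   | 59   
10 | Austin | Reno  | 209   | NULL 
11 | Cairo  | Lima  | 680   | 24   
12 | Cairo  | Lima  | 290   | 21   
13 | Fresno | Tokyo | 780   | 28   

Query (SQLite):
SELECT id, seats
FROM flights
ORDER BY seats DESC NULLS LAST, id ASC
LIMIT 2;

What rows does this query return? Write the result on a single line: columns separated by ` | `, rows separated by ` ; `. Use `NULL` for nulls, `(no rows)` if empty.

9 | 59 ; 8 | 39

Sort by seats desc, tiebreak id asc: (59, id=9), (39, id=8), (32, id=6), (30, id=4), (28, id=1) …. Take first 2.
NULLS LAST: NULL seats rows go after all non-NULL rows (among themselves ordered by id asc).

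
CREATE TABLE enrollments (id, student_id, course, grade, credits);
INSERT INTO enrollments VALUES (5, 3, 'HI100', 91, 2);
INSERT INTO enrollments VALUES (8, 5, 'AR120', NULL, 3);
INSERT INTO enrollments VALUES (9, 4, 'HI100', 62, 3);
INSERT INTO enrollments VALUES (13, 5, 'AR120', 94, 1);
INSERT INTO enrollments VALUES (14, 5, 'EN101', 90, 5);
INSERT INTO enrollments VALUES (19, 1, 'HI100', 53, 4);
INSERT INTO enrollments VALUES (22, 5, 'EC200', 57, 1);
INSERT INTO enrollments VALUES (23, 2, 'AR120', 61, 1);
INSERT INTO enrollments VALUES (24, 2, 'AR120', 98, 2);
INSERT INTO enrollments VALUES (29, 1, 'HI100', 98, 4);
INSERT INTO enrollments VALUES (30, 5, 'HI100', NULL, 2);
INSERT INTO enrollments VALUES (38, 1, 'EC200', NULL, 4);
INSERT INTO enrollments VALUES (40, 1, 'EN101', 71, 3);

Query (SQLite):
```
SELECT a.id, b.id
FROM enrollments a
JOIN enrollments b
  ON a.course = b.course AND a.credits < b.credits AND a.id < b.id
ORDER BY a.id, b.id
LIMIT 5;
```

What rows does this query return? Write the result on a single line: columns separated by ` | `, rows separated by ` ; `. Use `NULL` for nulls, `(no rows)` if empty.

Pairs (a,b) with same course, a.credits < b.credits, a.id < b.id.
course groups: AR120:{8,13,23,24} EC200:{22,38} EN101:{14,40} HI100:{5,9,19,29,30}
Ordered by (a.id, b.id); first 5.

5 | 9 ; 5 | 19 ; 5 | 29 ; 9 | 19 ; 9 | 29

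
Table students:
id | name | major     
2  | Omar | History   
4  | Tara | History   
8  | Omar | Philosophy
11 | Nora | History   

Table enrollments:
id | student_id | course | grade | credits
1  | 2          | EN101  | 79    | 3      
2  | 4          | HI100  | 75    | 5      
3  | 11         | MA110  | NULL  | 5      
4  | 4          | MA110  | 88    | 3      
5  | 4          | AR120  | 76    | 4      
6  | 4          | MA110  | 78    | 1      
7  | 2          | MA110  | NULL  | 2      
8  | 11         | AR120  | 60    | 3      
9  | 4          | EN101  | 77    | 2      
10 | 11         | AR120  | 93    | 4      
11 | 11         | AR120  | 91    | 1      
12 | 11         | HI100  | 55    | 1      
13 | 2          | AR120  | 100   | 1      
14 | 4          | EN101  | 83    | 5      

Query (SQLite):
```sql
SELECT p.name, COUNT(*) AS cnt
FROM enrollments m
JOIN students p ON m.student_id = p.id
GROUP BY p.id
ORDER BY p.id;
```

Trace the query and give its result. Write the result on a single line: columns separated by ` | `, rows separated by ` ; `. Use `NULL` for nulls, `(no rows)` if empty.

Omar | 3 ; Tara | 6 ; Nora | 5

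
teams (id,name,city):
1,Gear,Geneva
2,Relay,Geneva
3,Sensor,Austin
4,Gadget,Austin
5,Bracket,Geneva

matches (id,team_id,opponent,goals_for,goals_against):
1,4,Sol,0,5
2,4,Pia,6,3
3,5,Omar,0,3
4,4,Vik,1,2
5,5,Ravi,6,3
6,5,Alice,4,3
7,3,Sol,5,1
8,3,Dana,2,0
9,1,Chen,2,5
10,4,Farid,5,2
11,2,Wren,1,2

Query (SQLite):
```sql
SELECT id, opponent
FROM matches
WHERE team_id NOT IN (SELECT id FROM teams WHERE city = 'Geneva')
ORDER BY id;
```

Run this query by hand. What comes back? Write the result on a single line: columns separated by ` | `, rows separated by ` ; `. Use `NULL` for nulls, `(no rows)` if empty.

Inner query: teams.id where city = 'Geneva'.
Outer: keep matches rows whose team_id is not in that set.
Inner query → {1, 2, 5}

1 | Sol ; 2 | Pia ; 4 | Vik ; 7 | Sol ; 8 | Dana ; 10 | Farid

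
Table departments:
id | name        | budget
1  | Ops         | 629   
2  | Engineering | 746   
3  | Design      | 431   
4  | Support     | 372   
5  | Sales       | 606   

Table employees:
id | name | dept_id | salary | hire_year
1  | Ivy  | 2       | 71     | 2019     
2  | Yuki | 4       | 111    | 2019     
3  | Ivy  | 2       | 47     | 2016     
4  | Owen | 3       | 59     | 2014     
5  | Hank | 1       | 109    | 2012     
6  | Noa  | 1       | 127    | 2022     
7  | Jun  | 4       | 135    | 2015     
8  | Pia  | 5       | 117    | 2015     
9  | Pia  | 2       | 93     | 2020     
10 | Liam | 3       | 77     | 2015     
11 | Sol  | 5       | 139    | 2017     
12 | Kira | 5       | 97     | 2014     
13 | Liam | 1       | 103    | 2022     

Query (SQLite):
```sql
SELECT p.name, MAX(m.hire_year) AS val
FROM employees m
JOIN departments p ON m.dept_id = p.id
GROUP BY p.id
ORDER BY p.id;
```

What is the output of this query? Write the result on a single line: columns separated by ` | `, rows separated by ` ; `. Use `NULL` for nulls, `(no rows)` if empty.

Ops | 2022 ; Engineering | 2020 ; Design | 2015 ; Support | 2019 ; Sales | 2017

Join each employees row to its departments via dept_id.
Group joined rows by departments.id; compute MAX(m.hire_year) per group.
  1: ids {5, 6, 13} → MAX(m.hire_year)=2022
  2: ids {1, 3, 9} → MAX(m.hire_year)=2020
  3: ids {4, 10} → MAX(m.hire_year)=2015
  4: ids {2, 7} → MAX(m.hire_year)=2019
  5: ids {8, 11, 12} → MAX(m.hire_year)=2017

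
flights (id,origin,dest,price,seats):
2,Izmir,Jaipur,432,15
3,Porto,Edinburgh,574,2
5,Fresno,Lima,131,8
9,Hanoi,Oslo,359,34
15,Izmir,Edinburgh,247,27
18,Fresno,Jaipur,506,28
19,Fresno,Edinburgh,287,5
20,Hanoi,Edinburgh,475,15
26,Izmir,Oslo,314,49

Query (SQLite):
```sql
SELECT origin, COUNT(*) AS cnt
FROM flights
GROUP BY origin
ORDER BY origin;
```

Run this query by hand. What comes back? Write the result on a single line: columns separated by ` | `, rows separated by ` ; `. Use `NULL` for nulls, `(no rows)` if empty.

Partition flights by origin; compute COUNT(*) within each group.
  Fresno: ids {5, 18, 19} → COUNT(*)=3
  Hanoi: ids {9, 20} → COUNT(*)=2
  Izmir: ids {2, 15, 26} → COUNT(*)=3
  Porto: ids {3} → COUNT(*)=1

Fresno | 3 ; Hanoi | 2 ; Izmir | 3 ; Porto | 1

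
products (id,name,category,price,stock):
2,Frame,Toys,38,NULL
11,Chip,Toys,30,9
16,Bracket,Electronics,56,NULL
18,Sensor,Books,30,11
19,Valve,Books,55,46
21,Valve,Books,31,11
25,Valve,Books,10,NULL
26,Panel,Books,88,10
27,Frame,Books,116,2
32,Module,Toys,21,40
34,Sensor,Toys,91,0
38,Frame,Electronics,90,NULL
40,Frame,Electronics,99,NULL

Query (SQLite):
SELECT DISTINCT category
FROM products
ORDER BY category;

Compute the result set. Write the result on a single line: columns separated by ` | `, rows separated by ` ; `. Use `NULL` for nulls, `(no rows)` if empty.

Collect distinct category values from products.

Books ; Electronics ; Toys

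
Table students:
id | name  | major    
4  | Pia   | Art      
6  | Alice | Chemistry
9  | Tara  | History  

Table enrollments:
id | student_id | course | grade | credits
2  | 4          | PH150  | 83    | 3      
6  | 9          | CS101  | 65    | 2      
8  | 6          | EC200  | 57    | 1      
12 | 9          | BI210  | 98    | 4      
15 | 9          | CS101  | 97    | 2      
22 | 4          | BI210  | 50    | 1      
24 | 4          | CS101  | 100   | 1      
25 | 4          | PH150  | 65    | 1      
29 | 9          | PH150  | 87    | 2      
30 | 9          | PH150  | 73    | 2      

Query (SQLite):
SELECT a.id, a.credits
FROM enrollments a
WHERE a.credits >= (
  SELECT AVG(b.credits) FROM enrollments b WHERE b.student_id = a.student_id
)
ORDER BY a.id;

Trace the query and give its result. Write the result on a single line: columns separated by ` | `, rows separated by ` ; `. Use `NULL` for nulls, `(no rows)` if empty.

2 | 3 ; 8 | 1 ; 12 | 4

For each enrollments row a, compute AVG(credits) over rows sharing a.student_id.
Keep row a if a.credits >= that per-group AVG.
  student_id=4: AVG(credits) = 1.5
  student_id=6: AVG(credits) = 1.0
  student_id=9: AVG(credits) = 2.4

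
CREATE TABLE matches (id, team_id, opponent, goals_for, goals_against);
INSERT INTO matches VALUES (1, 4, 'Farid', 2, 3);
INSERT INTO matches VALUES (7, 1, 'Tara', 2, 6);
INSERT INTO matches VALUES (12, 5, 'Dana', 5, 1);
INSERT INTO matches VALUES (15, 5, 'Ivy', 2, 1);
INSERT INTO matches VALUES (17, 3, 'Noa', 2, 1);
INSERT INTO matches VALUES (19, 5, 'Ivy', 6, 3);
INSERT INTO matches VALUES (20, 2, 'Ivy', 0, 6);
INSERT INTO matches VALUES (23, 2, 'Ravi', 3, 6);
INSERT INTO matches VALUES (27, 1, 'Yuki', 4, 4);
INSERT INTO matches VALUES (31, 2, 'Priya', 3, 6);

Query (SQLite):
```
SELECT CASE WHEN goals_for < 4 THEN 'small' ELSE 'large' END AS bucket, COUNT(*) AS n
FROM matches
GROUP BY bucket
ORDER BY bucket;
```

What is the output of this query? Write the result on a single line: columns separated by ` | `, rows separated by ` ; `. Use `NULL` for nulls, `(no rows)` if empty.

large | 3 ; small | 7

Bucket rows by goals_for < 4 → 'small' else 'large'; count each bucket.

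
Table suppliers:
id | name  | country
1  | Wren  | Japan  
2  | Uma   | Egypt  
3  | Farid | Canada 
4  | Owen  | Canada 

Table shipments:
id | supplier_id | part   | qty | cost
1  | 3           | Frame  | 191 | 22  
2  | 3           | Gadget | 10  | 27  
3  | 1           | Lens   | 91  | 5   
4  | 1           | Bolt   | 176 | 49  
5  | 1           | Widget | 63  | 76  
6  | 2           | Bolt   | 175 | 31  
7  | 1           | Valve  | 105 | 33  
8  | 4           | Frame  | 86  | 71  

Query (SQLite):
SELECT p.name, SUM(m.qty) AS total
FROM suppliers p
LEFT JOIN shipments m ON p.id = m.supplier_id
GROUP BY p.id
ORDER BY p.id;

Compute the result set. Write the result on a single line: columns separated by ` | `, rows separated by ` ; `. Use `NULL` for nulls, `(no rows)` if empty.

Wren | 435 ; Uma | 175 ; Farid | 201 ; Owen | 86

LEFT JOIN keeps every suppliers row; unmatched ones get NULL for shipments columns.
Group by suppliers.id and compute SUM(m.qty). SUM over an all-NULL group is NULL.
  1: ids {3, 4, 5, 7} → SUM(m.qty)=435
  2: ids {6} → SUM(m.qty)=175
  3: ids {1, 2} → SUM(m.qty)=201
  4: ids {8} → SUM(m.qty)=86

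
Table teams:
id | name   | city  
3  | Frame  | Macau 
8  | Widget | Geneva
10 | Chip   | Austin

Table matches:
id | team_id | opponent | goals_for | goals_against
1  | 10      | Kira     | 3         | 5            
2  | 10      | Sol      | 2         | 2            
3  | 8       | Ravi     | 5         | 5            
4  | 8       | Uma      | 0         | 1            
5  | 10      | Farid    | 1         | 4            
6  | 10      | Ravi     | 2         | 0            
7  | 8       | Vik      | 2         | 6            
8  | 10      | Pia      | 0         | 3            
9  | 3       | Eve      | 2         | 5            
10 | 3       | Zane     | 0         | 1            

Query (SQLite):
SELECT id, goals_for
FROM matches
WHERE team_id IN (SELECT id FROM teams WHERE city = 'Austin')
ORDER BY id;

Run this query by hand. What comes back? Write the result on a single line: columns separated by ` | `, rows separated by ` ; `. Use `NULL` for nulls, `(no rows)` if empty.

Inner query: teams.id where city = 'Austin'.
Outer: keep matches rows whose team_id is in that set.
Inner query → {10}

1 | 3 ; 2 | 2 ; 5 | 1 ; 6 | 2 ; 8 | 0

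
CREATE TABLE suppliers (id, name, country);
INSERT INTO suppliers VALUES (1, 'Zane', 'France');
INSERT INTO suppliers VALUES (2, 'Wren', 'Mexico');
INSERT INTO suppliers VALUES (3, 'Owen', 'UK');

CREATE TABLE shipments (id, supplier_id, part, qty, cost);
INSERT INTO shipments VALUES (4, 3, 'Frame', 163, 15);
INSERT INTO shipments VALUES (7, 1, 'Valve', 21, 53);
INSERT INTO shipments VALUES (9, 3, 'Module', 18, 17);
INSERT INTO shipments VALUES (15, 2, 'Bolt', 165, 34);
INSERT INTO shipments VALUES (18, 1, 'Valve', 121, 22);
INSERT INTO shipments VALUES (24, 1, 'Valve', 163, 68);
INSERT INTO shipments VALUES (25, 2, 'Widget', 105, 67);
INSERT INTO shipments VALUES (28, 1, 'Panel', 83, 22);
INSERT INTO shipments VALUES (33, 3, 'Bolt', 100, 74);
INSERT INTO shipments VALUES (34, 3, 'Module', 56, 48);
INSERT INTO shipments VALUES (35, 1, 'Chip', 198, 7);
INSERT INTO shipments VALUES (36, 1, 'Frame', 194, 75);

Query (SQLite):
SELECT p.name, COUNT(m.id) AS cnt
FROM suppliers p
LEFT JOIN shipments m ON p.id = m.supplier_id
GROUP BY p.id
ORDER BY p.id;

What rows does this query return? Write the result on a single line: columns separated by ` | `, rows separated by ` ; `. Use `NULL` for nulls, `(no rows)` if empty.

LEFT JOIN keeps every suppliers row; unmatched ones get NULL for shipments columns.
Group by suppliers.id and compute COUNT(m.id). COUNT(col) of an all-NULL group is 0.
  1: ids {7, 18, 24, 28, 35, 36} → COUNT(m.id)=6
  2: ids {15, 25} → COUNT(m.id)=2
  3: ids {4, 9, 33, 34} → COUNT(m.id)=4

Zane | 6 ; Wren | 2 ; Owen | 4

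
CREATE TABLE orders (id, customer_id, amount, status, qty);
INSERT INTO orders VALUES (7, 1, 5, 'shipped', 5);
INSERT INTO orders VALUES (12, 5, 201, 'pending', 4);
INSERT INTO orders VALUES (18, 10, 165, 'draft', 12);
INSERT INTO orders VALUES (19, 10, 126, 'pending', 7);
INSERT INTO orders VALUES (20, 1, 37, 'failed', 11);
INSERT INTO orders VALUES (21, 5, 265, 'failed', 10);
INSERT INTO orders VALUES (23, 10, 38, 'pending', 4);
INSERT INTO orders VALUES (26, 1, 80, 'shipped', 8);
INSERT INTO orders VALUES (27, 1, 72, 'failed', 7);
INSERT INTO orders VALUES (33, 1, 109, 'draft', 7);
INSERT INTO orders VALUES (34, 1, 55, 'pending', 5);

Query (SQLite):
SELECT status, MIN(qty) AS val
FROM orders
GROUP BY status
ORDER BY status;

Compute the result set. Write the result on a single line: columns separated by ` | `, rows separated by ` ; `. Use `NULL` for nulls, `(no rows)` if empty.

draft | 7 ; failed | 7 ; pending | 4 ; shipped | 5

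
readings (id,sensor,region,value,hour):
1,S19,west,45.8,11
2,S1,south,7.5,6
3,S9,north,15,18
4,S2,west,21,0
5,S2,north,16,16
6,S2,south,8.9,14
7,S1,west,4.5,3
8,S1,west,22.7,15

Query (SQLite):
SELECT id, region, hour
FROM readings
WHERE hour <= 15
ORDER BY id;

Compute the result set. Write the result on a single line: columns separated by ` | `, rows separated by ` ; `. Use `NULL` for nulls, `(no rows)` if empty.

1 | west | 11 ; 2 | south | 6 ; 4 | west | 0 ; 6 | south | 14 ; 7 | west | 3 ; 8 | west | 15

hour <= 15: ids {1, 2, 4, 6, 7, 8}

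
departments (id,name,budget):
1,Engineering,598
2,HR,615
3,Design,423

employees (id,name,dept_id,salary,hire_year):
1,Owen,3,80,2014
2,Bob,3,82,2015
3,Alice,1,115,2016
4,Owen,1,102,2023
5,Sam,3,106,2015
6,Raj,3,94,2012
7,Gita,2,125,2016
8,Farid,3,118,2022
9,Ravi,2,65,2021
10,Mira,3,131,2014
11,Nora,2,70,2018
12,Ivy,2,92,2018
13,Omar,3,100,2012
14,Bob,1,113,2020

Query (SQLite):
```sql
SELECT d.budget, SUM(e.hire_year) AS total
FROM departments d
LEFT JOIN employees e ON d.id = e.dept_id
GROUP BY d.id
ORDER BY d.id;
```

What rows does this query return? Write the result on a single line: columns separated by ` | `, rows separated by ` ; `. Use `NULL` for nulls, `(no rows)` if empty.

598 | 6059 ; 615 | 8073 ; 423 | 14104

LEFT JOIN keeps every departments row; unmatched ones get NULL for employees columns.
Group by departments.id and compute SUM(e.hire_year). SUM over an all-NULL group is NULL.
  1: ids {3, 4, 14} → SUM(e.hire_year)=6059
  2: ids {7, 9, 11, 12} → SUM(e.hire_year)=8073
  3: ids {1, 2, 5, 6, 8, 10, 13} → SUM(e.hire_year)=14104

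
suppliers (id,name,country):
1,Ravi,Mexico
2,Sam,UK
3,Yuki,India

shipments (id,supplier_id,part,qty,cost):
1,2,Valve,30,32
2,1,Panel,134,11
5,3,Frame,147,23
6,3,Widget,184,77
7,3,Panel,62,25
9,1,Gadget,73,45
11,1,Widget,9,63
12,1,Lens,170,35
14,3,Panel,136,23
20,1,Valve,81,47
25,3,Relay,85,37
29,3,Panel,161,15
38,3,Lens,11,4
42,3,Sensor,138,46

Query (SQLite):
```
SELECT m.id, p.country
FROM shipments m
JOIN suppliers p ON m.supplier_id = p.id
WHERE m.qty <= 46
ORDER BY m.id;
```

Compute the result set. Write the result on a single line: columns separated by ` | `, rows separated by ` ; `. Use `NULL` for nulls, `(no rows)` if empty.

1 | UK ; 11 | Mexico ; 38 | India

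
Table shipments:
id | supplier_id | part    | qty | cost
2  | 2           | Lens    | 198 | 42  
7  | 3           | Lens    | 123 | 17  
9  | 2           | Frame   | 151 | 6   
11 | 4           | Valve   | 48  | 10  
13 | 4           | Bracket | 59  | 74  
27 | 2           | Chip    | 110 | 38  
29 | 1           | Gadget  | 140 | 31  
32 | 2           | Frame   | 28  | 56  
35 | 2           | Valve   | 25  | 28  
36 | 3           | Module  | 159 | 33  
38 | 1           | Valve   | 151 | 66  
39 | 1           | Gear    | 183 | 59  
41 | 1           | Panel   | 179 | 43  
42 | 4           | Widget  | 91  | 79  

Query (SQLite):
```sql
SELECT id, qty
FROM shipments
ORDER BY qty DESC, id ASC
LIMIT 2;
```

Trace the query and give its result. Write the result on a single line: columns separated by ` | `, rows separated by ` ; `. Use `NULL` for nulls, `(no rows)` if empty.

Sort by qty desc, tiebreak id asc: (198, id=2), (183, id=39), (179, id=41), (159, id=36), (151, id=9) …. Take first 2.

2 | 198 ; 39 | 183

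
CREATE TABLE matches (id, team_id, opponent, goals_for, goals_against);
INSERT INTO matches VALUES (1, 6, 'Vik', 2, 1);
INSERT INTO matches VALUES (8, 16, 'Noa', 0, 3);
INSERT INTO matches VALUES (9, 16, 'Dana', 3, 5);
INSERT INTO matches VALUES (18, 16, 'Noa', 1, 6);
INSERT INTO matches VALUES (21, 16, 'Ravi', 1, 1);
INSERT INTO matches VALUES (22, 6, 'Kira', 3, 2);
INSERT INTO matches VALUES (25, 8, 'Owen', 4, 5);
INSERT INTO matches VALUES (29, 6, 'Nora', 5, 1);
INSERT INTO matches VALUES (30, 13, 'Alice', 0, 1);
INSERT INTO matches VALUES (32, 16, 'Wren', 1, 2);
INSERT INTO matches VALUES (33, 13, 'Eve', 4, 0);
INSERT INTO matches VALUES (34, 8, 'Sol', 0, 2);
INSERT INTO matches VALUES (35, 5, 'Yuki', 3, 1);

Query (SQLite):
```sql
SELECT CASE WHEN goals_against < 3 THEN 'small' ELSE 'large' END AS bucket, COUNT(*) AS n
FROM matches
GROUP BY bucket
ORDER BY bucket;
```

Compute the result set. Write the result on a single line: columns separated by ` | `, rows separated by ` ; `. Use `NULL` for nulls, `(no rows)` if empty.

Bucket rows by goals_against < 3 → 'small' else 'large'; count each bucket.

large | 4 ; small | 9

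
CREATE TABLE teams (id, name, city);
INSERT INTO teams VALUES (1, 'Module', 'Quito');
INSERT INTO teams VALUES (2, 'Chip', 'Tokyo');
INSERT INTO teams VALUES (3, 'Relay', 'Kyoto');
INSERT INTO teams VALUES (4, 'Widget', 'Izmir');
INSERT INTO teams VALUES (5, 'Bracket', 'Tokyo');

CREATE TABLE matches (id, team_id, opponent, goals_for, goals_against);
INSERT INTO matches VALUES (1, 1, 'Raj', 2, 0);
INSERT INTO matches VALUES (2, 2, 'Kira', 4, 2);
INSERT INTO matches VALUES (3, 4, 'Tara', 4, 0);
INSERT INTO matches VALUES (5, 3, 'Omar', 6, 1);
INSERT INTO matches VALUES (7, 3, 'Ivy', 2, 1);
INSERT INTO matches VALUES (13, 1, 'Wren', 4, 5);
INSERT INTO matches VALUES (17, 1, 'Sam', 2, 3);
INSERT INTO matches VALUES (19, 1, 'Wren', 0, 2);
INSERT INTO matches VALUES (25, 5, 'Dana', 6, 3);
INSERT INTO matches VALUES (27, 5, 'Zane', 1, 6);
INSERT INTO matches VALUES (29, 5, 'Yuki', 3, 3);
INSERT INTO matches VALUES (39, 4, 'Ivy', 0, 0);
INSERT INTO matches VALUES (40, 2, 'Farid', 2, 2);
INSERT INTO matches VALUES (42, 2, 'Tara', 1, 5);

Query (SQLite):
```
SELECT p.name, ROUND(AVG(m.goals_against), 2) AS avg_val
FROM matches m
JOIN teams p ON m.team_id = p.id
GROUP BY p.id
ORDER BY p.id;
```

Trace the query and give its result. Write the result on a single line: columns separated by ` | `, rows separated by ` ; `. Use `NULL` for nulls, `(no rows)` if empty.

Module | 2.5 ; Chip | 3 ; Relay | 1 ; Widget | 0 ; Bracket | 4

Join each matches row to its teams via team_id.
Group joined rows by teams.id; compute ROUND(AVG(m.goals_against), 2) per group.
  1: ids {1, 13, 17, 19} → ROUND(AVG(m.goals_against), 2)=2.5
  2: ids {2, 40, 42} → ROUND(AVG(m.goals_against), 2)=3
  3: ids {5, 7} → ROUND(AVG(m.goals_against), 2)=1
  4: ids {3, 39} → ROUND(AVG(m.goals_against), 2)=0
  5: ids {25, 27, 29} → ROUND(AVG(m.goals_against), 2)=4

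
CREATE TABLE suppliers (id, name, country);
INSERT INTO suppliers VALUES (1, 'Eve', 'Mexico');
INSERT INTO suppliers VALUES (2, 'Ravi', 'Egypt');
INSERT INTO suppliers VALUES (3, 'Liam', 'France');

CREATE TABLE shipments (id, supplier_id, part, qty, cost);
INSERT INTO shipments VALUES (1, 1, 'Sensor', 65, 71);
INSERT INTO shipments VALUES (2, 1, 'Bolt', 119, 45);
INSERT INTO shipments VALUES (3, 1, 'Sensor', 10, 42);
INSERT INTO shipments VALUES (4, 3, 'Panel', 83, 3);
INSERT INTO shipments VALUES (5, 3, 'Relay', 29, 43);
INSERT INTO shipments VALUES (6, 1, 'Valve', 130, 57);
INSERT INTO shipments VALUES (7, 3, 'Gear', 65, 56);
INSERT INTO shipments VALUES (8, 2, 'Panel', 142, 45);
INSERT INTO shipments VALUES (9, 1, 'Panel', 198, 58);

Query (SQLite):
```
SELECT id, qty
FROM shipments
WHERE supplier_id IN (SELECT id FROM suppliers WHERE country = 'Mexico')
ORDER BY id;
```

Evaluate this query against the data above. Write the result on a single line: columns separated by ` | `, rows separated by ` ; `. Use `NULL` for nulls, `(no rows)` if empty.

Inner query: suppliers.id where country = 'Mexico'.
Outer: keep shipments rows whose supplier_id is in that set.
Inner query → {1}

1 | 65 ; 2 | 119 ; 3 | 10 ; 6 | 130 ; 9 | 198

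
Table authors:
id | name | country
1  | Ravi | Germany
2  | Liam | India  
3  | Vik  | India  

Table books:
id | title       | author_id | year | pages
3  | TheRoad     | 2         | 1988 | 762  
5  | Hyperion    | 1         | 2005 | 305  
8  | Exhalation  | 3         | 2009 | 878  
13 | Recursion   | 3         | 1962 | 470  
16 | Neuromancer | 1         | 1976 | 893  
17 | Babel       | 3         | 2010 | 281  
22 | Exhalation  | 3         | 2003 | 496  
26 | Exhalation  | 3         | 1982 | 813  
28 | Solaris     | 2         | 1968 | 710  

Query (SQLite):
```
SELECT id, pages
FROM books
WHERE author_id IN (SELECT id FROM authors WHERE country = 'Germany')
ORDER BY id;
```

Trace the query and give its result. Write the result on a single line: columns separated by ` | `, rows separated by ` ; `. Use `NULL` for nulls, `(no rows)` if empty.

5 | 305 ; 16 | 893

Inner query: authors.id where country = 'Germany'.
Outer: keep books rows whose author_id is in that set.
Inner query → {1}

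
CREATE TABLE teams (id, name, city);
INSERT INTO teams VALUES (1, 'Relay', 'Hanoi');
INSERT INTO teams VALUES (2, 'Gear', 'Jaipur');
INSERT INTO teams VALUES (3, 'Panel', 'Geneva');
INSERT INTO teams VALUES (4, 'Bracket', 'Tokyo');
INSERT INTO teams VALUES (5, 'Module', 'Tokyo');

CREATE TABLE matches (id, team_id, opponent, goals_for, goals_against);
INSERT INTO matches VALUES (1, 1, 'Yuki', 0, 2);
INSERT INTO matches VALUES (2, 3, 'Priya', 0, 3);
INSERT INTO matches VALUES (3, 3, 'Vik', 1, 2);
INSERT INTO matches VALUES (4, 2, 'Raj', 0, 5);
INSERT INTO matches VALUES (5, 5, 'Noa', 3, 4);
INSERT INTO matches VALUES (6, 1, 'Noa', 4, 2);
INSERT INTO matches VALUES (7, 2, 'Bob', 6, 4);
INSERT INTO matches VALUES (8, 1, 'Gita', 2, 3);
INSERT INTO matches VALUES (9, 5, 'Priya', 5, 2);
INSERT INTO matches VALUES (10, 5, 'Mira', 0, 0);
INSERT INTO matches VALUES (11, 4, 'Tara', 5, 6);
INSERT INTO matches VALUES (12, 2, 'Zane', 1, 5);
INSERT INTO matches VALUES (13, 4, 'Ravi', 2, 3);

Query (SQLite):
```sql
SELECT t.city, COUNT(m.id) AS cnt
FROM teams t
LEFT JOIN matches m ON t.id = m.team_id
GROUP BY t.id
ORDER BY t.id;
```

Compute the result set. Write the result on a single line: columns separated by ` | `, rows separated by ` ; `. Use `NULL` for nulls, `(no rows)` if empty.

Hanoi | 3 ; Jaipur | 3 ; Geneva | 2 ; Tokyo | 2 ; Tokyo | 3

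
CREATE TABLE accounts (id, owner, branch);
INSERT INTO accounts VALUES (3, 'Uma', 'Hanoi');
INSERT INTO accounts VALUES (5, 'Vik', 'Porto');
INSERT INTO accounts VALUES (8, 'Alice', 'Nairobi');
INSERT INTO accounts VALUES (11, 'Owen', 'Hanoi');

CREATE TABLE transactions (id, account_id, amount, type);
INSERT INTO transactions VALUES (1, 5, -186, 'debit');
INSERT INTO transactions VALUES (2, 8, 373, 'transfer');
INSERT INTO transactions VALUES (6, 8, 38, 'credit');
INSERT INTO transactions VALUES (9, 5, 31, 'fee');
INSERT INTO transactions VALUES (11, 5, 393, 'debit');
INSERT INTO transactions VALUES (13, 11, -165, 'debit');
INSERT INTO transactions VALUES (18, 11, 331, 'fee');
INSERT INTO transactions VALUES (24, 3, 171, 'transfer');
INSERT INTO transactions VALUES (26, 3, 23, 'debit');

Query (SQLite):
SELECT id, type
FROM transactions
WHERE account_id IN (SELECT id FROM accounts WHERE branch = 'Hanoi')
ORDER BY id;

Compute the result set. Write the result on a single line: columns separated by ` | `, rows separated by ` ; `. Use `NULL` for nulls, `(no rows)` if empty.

Inner query: accounts.id where branch = 'Hanoi'.
Outer: keep transactions rows whose account_id is in that set.
Inner query → {3, 11}

13 | debit ; 18 | fee ; 24 | transfer ; 26 | debit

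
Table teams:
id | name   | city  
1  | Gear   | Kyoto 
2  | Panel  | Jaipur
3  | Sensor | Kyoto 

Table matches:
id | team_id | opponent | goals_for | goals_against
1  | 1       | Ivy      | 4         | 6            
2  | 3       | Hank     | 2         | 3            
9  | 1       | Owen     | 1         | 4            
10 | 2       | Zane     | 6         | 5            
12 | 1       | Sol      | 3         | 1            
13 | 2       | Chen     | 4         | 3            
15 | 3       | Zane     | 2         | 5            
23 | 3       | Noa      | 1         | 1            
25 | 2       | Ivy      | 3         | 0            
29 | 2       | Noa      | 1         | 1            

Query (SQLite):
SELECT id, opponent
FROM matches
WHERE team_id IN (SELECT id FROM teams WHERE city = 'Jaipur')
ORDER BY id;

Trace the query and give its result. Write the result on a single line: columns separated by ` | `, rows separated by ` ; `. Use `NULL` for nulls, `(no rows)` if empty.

10 | Zane ; 13 | Chen ; 25 | Ivy ; 29 | Noa

Inner query: teams.id where city = 'Jaipur'.
Outer: keep matches rows whose team_id is in that set.
Inner query → {2}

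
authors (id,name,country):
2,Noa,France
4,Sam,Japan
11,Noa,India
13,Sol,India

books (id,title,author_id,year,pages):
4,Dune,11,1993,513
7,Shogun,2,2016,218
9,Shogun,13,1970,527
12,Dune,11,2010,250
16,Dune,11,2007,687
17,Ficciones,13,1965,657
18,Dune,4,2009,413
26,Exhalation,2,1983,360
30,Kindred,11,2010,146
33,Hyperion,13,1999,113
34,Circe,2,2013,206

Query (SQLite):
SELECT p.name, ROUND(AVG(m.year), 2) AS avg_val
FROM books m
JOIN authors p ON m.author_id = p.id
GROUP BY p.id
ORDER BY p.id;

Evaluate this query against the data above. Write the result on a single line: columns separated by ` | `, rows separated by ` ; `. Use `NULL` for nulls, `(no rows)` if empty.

Join each books row to its authors via author_id.
Group joined rows by authors.id; compute ROUND(AVG(m.year), 2) per group.
  2: ids {7, 26, 34} → ROUND(AVG(m.year), 2)=2004
  4: ids {18} → ROUND(AVG(m.year), 2)=2009
  11: ids {4, 12, 16, 30} → ROUND(AVG(m.year), 2)=2005
  13: ids {9, 17, 33} → ROUND(AVG(m.year), 2)=1978

Noa | 2004 ; Sam | 2009 ; Noa | 2005 ; Sol | 1978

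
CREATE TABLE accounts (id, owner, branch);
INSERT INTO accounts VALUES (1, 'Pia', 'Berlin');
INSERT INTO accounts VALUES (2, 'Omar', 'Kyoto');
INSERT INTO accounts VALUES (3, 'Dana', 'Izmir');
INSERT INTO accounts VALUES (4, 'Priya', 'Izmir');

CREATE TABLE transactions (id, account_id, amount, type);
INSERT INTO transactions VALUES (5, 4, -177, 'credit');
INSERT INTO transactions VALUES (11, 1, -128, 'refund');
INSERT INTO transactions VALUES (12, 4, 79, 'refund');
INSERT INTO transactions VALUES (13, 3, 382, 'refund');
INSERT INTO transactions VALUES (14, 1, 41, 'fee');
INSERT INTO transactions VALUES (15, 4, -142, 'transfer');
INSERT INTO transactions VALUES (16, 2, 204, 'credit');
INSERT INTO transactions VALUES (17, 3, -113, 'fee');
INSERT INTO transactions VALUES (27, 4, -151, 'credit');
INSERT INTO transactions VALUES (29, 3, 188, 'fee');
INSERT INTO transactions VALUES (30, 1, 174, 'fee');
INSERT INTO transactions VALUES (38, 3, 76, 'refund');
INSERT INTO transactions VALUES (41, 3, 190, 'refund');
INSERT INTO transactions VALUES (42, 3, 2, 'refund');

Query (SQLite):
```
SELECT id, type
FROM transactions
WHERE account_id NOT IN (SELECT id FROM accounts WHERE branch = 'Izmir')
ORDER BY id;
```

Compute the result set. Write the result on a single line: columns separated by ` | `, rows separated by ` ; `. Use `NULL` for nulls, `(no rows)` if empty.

Inner query: accounts.id where branch = 'Izmir'.
Outer: keep transactions rows whose account_id is not in that set.
Inner query → {3, 4}

11 | refund ; 14 | fee ; 16 | credit ; 30 | fee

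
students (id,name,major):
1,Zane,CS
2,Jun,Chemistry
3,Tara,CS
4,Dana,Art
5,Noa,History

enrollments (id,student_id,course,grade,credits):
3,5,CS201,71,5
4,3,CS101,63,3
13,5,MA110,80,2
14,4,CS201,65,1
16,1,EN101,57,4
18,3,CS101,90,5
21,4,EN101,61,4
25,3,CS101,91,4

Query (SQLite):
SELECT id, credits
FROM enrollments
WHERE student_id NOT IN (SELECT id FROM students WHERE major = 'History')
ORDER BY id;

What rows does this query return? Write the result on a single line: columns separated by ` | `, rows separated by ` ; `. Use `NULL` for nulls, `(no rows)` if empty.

4 | 3 ; 14 | 1 ; 16 | 4 ; 18 | 5 ; 21 | 4 ; 25 | 4

Inner query: students.id where major = 'History'.
Outer: keep enrollments rows whose student_id is not in that set.
Inner query → {5}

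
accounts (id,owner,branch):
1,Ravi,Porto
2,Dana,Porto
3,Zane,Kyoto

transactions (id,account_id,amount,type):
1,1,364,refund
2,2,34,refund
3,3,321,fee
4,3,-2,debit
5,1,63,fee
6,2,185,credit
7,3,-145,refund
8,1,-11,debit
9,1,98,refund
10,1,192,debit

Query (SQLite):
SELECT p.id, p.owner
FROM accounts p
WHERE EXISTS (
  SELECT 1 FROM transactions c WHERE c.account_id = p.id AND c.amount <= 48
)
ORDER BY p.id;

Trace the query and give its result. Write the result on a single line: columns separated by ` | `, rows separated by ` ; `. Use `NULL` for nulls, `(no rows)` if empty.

1 | Ravi ; 2 | Dana ; 3 | Zane

For each accounts row, check whether any transactions with matching account_id has amount <= 48.
Keep rows where that is true.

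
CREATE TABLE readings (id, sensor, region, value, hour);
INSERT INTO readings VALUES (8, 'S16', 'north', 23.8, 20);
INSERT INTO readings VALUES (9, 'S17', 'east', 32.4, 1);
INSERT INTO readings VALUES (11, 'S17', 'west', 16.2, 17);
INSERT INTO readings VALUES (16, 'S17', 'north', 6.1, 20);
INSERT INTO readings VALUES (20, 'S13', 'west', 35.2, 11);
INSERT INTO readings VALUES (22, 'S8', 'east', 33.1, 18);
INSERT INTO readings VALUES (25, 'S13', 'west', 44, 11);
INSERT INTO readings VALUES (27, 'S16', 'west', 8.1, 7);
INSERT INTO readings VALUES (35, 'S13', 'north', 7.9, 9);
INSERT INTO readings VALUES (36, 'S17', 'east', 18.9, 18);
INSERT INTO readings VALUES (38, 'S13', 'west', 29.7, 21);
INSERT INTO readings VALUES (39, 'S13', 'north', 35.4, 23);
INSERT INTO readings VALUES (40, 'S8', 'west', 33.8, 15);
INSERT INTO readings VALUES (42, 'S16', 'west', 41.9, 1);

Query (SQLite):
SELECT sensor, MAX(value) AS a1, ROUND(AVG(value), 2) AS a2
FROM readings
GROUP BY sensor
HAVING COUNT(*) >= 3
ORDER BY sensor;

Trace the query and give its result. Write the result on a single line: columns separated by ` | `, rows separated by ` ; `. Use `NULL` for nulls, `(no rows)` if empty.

S13 | 44 | 30.44 ; S16 | 41.9 | 24.6 ; S17 | 32.4 | 18.4

Group readings by sensor.
Per group compute: MAX(value), ROUND(AVG(value), 2).
HAVING: drop groups with fewer than 3 rows.
  S13: ids {20, 25, 35, 38, 39} → MAX(value)=44, ROUND(AVG(value), 2)=30.44
  S16: ids {8, 27, 42} → MAX(value)=41.9, ROUND(AVG(value), 2)=24.6
  S17: ids {9, 11, 16, 36} → MAX(value)=32.4, ROUND(AVG(value), 2)=18.4
  S8: ids {22, 40} → MAX(value)=33.8, ROUND(AVG(value), 2)=33.45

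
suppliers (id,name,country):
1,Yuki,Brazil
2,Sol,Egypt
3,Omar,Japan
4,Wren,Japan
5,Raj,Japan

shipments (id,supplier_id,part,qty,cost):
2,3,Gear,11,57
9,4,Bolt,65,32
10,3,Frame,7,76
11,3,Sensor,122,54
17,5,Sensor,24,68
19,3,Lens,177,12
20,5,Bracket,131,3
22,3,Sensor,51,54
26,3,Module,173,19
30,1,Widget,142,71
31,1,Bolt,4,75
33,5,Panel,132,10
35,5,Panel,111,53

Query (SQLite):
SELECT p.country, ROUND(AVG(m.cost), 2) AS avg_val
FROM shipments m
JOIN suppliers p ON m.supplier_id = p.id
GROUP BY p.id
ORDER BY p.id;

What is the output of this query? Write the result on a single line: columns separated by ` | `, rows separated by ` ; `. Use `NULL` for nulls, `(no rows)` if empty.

Join each shipments row to its suppliers via supplier_id.
Group joined rows by suppliers.id; compute ROUND(AVG(m.cost), 2) per group.
  1: ids {30, 31} → ROUND(AVG(m.cost), 2)=73
  3: ids {2, 10, 11, 19, 22, 26} → ROUND(AVG(m.cost), 2)=45.33
  4: ids {9} → ROUND(AVG(m.cost), 2)=32
  5: ids {17, 20, 33, 35} → ROUND(AVG(m.cost), 2)=33.5

Brazil | 73 ; Japan | 45.33 ; Japan | 32 ; Japan | 33.5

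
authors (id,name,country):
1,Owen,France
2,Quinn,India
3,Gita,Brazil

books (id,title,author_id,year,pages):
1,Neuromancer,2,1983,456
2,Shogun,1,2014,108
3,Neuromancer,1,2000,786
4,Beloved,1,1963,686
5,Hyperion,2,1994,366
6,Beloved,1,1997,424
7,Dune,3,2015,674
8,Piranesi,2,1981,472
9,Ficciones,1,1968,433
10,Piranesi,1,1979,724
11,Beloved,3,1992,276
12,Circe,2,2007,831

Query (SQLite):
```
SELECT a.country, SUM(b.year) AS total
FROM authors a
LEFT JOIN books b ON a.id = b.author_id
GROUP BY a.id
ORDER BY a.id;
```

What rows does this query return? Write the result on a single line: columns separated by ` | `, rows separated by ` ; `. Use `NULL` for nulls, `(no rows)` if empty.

France | 11921 ; India | 7965 ; Brazil | 4007

LEFT JOIN keeps every authors row; unmatched ones get NULL for books columns.
Group by authors.id and compute SUM(b.year). SUM over an all-NULL group is NULL.
  1: ids {2, 3, 4, 6, 9, 10} → SUM(b.year)=11921
  2: ids {1, 5, 8, 12} → SUM(b.year)=7965
  3: ids {7, 11} → SUM(b.year)=4007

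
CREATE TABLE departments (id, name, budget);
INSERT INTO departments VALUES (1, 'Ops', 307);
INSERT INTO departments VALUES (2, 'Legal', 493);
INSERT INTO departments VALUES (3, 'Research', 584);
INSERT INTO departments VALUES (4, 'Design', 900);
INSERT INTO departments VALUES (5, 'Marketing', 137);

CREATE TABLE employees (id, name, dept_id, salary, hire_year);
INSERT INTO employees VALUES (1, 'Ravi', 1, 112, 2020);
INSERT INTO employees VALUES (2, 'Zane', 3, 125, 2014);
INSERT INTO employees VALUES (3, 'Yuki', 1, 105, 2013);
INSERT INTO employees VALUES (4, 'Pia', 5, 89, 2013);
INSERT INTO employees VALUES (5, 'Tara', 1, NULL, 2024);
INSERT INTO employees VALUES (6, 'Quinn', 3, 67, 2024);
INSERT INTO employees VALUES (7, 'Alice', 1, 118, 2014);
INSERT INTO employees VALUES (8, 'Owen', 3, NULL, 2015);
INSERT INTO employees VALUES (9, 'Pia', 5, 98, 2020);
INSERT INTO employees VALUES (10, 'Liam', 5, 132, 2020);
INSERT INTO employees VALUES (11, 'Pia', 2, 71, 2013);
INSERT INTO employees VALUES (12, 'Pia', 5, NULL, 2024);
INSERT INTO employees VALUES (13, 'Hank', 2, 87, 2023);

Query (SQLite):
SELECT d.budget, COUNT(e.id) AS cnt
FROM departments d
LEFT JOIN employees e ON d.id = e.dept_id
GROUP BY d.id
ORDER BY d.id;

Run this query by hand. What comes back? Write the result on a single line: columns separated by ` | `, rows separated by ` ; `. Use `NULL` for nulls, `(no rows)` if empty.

LEFT JOIN keeps every departments row; unmatched ones get NULL for employees columns.
Group by departments.id and compute COUNT(e.id). COUNT(col) of an all-NULL group is 0.
  1: ids {1, 3, 5, 7} → COUNT(e.id)=4
  2: ids {11, 13} → COUNT(e.id)=2
  3: ids {2, 6, 8} → COUNT(e.id)=3
  4: ids {—} → COUNT(e.id)=0
  5: ids {4, 9, 10, 12} → COUNT(e.id)=4

307 | 4 ; 493 | 2 ; 584 | 3 ; 900 | 0 ; 137 | 4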